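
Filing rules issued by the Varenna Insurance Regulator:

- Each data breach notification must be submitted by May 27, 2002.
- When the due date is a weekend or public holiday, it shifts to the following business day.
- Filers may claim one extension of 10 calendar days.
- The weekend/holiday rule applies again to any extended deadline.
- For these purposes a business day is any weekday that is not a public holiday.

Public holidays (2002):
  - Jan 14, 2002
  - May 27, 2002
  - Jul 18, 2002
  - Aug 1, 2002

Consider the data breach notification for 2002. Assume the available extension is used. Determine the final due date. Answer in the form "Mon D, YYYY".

The statutory due date is May 27, 2002.
May 27, 2002 is a listed holiday, so it moves to the next business day, May 28, 2002 (Tuesday).
Add the 10 calendar-day extension to May 28, 2002: Jun 7, 2002.
Since Jun 7, 2002 is a Friday and not a holiday, the date is unchanged.
So the filing is due Jun 7, 2002.

Jun 7, 2002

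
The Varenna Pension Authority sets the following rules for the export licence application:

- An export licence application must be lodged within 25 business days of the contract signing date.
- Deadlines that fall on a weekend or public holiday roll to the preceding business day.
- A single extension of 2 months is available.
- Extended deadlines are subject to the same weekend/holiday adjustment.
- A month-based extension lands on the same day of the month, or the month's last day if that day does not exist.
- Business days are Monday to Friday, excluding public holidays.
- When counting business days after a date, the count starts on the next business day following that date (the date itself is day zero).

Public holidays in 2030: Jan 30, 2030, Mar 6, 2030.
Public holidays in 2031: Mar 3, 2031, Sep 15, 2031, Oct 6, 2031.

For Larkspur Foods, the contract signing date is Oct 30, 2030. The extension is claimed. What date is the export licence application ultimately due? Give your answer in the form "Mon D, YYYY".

25 business days after Oct 30, 2030, excluding weekends and holidays, is Dec 4, 2030.
Dec 4, 2030 falls on a Wednesday, which is a business day, so no adjustment is needed.
Add 2 months to Dec 4, 2030: Feb 4, 2031.
Feb 4, 2031 is a Tuesday and not a listed holiday, so it stands.
Deadline: Feb 4, 2031.

Feb 4, 2031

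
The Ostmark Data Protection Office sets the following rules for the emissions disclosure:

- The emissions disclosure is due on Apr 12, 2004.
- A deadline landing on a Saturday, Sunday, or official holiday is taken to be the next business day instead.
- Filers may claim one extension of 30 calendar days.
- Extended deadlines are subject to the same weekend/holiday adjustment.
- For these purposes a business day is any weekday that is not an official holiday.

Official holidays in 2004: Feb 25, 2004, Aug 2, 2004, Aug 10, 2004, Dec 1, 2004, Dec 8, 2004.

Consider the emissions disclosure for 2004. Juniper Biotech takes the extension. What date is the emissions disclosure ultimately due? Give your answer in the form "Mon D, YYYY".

May 12, 2004

Start from the fixed due date, Apr 12, 2004.
Apr 12, 2004 falls on a Monday, which is a business day, so no adjustment is needed.
With the 30-day extension, Apr 12, 2004 becomes May 12, 2004.
May 12, 2004 falls on a Wednesday, which is a business day, so no adjustment is needed.
Deadline: May 12, 2004.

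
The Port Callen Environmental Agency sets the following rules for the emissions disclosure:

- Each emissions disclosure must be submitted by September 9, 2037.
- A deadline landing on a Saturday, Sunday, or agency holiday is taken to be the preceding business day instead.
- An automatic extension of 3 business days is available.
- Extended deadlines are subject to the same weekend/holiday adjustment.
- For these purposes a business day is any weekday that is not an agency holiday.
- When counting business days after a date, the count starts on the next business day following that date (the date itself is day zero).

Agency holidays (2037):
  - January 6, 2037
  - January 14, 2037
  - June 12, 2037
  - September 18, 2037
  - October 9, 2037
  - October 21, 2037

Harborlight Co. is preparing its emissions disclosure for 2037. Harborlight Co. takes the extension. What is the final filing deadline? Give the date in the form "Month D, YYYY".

The statutory due date is September 9, 2037.
September 9, 2037 is a Wednesday and not a listed holiday, so it stands.
Applying the 3-business-day extension: 3 business days after September 9, 2037 is September 14, 2037.
September 14, 2037 falls on a Monday, which is a business day, so no adjustment is needed.
Deadline: September 14, 2037.

September 14, 2037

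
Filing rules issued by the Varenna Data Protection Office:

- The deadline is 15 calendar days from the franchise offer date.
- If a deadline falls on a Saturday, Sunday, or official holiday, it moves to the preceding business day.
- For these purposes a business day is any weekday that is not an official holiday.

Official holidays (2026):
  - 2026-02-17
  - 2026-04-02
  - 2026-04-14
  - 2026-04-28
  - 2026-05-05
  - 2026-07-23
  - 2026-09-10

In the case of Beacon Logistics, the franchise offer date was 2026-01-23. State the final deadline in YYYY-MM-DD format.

15 calendar days after 2026-01-23 is 2026-02-07.
Because 2026-02-07 is a Saturday, the deadline becomes 2026-02-06 (Friday).
The final due date is 2026-02-06.

2026-02-06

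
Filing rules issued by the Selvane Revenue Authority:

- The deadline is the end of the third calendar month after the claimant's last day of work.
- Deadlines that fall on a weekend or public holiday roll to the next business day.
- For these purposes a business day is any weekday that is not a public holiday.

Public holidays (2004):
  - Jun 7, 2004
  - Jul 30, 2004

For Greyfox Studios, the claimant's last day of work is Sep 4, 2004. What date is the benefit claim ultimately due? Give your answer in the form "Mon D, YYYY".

Dec 31, 2004

3 months after Sep 4, 2004 is December 2004; that month ends on Dec 31, 2004.
Dec 31, 2004 is a Friday and not a listed holiday, so it stands.
The final due date is Dec 31, 2004.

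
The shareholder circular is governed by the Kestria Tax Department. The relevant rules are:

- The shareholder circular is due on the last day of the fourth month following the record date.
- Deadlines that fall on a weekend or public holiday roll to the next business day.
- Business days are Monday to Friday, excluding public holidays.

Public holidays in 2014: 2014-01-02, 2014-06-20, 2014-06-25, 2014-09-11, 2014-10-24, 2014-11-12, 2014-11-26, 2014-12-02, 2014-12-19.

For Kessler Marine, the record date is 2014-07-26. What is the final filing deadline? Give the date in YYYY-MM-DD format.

2014-12-01

The fourth month after 2014-07-26 is November 2014, whose last day is 2014-11-30.
Because 2014-11-30 is a Sunday, the deadline becomes 2014-12-01 (Monday).
The final due date is 2014-12-01.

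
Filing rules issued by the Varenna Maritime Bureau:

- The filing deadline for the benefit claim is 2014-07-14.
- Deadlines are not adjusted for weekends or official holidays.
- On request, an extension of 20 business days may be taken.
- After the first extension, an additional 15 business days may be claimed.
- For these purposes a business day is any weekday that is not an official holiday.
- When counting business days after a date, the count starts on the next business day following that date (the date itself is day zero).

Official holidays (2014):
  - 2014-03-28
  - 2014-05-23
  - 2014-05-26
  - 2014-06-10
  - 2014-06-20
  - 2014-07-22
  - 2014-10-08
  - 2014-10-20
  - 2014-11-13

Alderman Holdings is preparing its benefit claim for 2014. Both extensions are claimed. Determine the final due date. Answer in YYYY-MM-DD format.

The stated deadline is 2014-07-14.
2014-07-14 falls on a Monday. The rules make no weekend/holiday allowance, so it remains 2014-07-14.
Counting 20 further business days from 2014-07-14 reaches 2014-08-12.
No adjustment is made for weekends or holidays, so 2014-08-12 stands.
Counting 15 further business days from 2014-08-12 reaches 2014-09-02.
2014-09-02 is a Tuesday; no weekend or holiday adjustment applies.
Deadline: 2014-09-02.

2014-09-02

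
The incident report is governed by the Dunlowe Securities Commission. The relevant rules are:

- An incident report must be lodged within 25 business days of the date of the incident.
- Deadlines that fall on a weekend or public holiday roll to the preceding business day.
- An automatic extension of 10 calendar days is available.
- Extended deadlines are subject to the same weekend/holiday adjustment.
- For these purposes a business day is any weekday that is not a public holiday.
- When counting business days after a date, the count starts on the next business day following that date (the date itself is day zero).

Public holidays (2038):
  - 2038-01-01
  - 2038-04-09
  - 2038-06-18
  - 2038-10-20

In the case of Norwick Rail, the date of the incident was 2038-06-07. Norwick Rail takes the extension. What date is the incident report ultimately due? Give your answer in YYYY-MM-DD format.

Starting the day after 2038-06-07 and counting 25 business days lands on 2038-07-13.
Since 2038-07-13 is a Tuesday and not a holiday, the date is unchanged.
Applying the 10-calendar-day extension: 2038-07-13 + 10 days = 2038-07-23.
Since 2038-07-23 is a Friday and not a holiday, the date is unchanged.
So the filing is due 2038-07-23.

2038-07-23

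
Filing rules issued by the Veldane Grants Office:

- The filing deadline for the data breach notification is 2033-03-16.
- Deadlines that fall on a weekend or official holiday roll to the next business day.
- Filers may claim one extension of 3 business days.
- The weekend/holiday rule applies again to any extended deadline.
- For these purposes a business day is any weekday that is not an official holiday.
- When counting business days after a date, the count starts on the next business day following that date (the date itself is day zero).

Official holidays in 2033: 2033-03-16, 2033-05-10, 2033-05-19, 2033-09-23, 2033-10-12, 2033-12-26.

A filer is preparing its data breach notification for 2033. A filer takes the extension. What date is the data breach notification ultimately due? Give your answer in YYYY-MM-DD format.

The stated deadline is 2033-03-16.
Because 2033-03-16 is a listed holiday, the deadline becomes 2033-03-17 (Thursday).
Applying the 3-business-day extension: 3 business days after 2033-03-17 is 2033-03-22.
2033-03-22 is a Tuesday and not a listed holiday, so it stands.
Deadline: 2033-03-22.

2033-03-22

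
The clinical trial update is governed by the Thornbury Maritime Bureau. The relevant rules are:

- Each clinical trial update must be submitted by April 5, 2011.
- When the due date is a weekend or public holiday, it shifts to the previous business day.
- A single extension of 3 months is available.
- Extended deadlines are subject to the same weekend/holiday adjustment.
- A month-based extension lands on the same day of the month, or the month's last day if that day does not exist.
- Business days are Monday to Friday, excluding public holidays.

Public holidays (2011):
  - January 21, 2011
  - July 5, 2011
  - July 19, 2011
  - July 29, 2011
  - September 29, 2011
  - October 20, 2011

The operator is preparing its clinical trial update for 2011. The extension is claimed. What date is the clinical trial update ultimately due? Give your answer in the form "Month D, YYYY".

The stated deadline is April 5, 2011.
April 5, 2011 is a Tuesday and not a listed holiday, so it stands.
Add 3 months to April 5, 2011: July 5, 2011.
July 5, 2011 is a listed holiday; the preceding business day is July 4, 2011 (Monday).
So the filing is due July 4, 2011.

July 4, 2011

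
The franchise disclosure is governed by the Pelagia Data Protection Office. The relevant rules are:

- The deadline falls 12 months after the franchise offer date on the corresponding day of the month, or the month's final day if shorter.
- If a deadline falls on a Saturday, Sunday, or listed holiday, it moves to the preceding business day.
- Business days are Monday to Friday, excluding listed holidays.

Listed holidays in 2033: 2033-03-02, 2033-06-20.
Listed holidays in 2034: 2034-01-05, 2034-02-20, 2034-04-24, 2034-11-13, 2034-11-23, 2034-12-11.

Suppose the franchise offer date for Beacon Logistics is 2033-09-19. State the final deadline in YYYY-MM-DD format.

12 months after 2033-09-19, on the same day of the month, is 2034-09-19.
2034-09-19 falls on a Tuesday, which is a business day, so no adjustment is needed.
Final deadline: 2034-09-19.

2034-09-19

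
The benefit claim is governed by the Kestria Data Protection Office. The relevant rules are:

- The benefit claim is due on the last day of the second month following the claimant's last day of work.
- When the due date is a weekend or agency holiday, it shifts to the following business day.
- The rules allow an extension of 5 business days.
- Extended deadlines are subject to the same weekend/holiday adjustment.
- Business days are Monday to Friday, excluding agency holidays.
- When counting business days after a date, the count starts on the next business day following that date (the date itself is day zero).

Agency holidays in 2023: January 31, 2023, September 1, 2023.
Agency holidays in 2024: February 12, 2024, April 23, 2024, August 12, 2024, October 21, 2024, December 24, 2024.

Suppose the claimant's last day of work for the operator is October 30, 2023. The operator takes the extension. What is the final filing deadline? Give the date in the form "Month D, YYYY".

January 8, 2024

2 months after October 30, 2023 is December 2023; that month ends on December 31, 2023.
December 31, 2023 is a Sunday; the next business day is January 1, 2024 (Monday).
Counting 5 further business days from January 1, 2024 reaches January 8, 2024.
January 8, 2024 is a Monday and not a listed holiday, so it stands.
Final deadline: January 8, 2024.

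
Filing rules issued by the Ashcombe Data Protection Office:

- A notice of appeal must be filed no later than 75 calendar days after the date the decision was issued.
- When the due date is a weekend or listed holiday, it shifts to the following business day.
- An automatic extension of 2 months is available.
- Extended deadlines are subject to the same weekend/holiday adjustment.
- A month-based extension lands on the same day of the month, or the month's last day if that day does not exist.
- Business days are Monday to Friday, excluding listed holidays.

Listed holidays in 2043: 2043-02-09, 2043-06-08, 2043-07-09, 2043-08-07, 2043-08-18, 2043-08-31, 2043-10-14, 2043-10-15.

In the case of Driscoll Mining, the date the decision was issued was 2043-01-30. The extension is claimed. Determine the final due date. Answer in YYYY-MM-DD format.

75 calendar days after 2043-01-30 is 2043-04-15.
2043-04-15 falls on a Wednesday, which is a business day, so no adjustment is needed.
The 2 months extension carries 2043-04-15 to 2043-06-15.
2043-06-15 (Monday) is already a business day.
So the filing is due 2043-06-15.

2043-06-15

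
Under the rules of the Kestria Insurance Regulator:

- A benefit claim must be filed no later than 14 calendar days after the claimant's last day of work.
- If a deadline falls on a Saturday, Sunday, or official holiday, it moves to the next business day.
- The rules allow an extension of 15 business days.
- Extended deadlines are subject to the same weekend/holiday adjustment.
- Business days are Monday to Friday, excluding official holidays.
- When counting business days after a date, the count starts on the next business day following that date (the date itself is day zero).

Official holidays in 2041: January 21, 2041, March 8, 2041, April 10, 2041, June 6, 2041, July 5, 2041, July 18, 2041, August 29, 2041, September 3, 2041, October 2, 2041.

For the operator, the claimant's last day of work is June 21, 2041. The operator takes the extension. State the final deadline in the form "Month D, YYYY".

July 30, 2041

Trigger date June 21, 2041 + 14 calendar days = July 5, 2041.
July 5, 2041 is a listed holiday; the next business day is July 8, 2041 (Monday).
The 15-business-day extension runs from July 8, 2041 to July 30, 2041.
July 30, 2041 falls on a Tuesday, which is a business day, so no adjustment is needed.
So the filing is due July 30, 2041.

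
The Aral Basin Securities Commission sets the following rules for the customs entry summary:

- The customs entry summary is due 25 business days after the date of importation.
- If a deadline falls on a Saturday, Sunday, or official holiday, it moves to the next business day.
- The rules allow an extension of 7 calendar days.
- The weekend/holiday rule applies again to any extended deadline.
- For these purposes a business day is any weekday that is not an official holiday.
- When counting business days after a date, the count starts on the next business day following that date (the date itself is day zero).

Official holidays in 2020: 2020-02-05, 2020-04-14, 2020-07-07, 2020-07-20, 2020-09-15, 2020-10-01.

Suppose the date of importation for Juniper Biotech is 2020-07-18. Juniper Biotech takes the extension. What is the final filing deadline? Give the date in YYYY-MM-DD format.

2020-08-31

Starting the day after 2020-07-18 and counting 25 business days lands on 2020-08-24.
2020-08-24 falls on a Monday, which is a business day, so no adjustment is needed.
Applying the 7-calendar-day extension: 2020-08-24 + 7 days = 2020-08-31.
2020-08-31 (Monday) is already a business day.
So the filing is due 2020-08-31.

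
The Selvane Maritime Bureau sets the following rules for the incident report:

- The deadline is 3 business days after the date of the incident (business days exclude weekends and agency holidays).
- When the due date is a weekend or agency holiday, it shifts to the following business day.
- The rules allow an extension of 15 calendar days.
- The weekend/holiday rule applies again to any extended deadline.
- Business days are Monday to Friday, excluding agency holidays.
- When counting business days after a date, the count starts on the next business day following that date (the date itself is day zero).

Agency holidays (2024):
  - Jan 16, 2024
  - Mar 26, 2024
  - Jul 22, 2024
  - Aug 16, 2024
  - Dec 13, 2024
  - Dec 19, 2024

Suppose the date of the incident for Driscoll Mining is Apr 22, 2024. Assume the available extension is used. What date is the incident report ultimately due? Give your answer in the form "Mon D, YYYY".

May 10, 2024

3 business days after Apr 22, 2024, excluding weekends and holidays, is Apr 25, 2024.
Apr 25, 2024 is a Thursday and not a listed holiday, so it stands.
Add the 15 calendar-day extension to Apr 25, 2024: May 10, 2024.
May 10, 2024 is a Friday and not a listed holiday, so it stands.
Final deadline: May 10, 2024.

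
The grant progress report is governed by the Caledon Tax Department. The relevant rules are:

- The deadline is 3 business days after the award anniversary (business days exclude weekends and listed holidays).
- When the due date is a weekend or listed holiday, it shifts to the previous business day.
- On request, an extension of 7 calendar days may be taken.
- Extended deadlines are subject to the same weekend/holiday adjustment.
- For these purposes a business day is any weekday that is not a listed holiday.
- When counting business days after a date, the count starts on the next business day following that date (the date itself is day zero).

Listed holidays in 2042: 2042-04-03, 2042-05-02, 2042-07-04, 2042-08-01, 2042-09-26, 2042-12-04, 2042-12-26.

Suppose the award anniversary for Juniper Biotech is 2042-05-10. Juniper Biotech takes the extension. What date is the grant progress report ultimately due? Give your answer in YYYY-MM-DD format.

3 business days after 2042-05-10, excluding weekends and holidays, is 2042-05-14.
2042-05-14 (Wednesday) is already a business day.
Add the 7 calendar-day extension to 2042-05-14: 2042-05-21.
2042-05-21 is a Wednesday and not a listed holiday, so it stands.
So the filing is due 2042-05-21.

2042-05-21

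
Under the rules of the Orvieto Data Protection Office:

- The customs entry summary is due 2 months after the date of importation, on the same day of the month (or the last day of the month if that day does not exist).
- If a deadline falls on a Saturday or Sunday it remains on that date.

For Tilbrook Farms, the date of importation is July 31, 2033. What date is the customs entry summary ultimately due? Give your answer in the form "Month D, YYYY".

September 30, 2033

Moving 2 months forward from July 31, 2033 on the corresponding day gives September 30, 2033 (day 31 does not exist in September, so the month's last day is used).
September 30, 2033 falls on a Friday. The rules make no weekend/holiday allowance, so it remains September 30, 2033.
So the filing is due September 30, 2033.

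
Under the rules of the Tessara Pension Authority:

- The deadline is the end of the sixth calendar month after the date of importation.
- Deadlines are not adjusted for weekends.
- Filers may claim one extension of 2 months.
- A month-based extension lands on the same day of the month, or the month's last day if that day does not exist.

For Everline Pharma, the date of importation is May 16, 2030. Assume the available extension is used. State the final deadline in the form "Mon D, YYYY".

6 months after May 16, 2030 is November 2030; that month ends on Nov 30, 2030.
No adjustment is made for weekends or holidays, so Nov 30, 2030 stands.
Applying the 2 months extension: 2 months after Nov 30, 2030 is Jan 30, 2031.
No adjustment is made for weekends or holidays, so Jan 30, 2031 stands.
Deadline: Jan 30, 2031.

Jan 30, 2031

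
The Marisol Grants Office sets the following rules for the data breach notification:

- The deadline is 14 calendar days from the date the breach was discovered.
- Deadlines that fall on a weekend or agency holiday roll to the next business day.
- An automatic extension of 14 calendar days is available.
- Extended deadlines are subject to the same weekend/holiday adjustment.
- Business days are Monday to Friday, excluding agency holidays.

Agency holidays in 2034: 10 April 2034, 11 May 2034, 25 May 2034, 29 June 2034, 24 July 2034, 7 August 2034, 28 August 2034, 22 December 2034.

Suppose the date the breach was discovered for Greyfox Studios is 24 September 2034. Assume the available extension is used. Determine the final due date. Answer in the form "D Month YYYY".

14 calendar days after 24 September 2034 is 8 October 2034.
8 October 2034 is a Sunday; the next business day is 9 October 2034 (Monday).
Add the 14 calendar-day extension to 9 October 2034: 23 October 2034.
23 October 2034 (Monday) is already a business day.
So the filing is due 23 October 2034.

23 October 2034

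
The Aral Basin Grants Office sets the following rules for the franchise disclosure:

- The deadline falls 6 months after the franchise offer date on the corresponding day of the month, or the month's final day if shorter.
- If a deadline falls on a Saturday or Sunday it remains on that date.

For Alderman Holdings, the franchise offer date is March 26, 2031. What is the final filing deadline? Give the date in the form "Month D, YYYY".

Moving 6 months forward from March 26, 2031 on the corresponding day gives September 26, 2031.
September 26, 2031 falls on a Friday. The rules make no weekend/holiday allowance, so it remains September 26, 2031.
So the filing is due September 26, 2031.

September 26, 2031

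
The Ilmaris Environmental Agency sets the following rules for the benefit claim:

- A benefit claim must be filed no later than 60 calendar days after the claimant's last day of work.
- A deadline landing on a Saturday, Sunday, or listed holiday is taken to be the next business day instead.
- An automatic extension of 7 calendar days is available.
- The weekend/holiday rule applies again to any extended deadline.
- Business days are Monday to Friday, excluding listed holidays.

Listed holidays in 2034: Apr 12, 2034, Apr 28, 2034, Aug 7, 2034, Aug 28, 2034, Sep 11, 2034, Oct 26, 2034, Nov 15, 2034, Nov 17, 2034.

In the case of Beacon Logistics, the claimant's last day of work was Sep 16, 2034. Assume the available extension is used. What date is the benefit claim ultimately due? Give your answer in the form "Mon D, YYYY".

Nov 23, 2034

Adding 60 calendar days to Sep 16, 2034 gives Nov 15, 2034.
Because Nov 15, 2034 is a listed holiday, the deadline becomes Nov 16, 2034 (Thursday).
With the 7-day extension, Nov 16, 2034 becomes Nov 23, 2034.
Nov 23, 2034 (Thursday) is already a business day.
Deadline: Nov 23, 2034.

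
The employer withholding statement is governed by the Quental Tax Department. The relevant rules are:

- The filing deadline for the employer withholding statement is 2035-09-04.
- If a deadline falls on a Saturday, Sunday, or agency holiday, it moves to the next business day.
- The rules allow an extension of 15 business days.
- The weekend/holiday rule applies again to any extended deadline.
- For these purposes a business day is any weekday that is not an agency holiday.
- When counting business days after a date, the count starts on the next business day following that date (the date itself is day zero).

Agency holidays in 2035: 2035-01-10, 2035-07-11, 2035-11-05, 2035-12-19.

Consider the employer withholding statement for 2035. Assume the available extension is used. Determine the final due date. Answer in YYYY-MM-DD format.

Start from the fixed due date, 2035-09-04.
2035-09-04 is a Tuesday and not a listed holiday, so it stands.
Counting 15 further business days from 2035-09-04 reaches 2035-09-25.
2035-09-25 falls on a Tuesday, which is a business day, so no adjustment is needed.
Final deadline: 2035-09-25.

2035-09-25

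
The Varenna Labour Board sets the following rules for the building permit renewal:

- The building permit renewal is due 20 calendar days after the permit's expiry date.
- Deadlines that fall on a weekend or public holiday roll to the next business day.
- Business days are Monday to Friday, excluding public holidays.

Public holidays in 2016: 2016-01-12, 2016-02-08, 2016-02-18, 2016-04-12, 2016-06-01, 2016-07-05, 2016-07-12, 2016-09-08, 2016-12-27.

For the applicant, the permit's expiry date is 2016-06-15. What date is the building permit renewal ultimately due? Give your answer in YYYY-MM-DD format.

20 calendar days after 2016-06-15 is 2016-07-05.
2016-07-05 falls on a listed holiday. Rolling to the next business day gives 2016-07-06, a Wednesday.
Deadline: 2016-07-06.

2016-07-06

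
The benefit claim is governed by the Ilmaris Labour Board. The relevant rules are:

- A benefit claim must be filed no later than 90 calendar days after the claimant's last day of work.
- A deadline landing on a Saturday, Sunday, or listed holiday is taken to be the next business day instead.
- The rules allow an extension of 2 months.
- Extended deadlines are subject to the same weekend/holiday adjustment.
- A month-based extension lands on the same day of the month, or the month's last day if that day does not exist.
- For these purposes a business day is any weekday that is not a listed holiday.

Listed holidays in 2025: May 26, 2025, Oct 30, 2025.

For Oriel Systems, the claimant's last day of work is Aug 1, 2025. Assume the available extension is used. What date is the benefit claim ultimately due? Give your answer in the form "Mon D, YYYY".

Dec 31, 2025

Adding 90 calendar days to Aug 1, 2025 gives Oct 30, 2025.
Oct 30, 2025 is a listed holiday; the next business day is Oct 31, 2025 (Friday).
Applying the 2 months extension: 2 months after Oct 31, 2025 is Dec 31, 2025.
Since Dec 31, 2025 is a Wednesday and not a holiday, the date is unchanged.
Final deadline: Dec 31, 2025.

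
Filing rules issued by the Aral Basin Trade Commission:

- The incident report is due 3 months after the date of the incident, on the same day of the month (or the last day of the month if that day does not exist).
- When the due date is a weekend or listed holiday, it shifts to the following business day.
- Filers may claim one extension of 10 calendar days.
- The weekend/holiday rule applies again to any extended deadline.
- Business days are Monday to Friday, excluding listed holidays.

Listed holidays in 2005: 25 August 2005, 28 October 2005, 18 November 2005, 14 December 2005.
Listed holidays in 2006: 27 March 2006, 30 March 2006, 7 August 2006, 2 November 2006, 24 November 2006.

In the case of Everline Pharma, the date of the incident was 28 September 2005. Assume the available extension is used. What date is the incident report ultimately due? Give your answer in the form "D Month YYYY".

9 January 2006

Moving 3 months forward from 28 September 2005 on the corresponding day gives 28 December 2005.
28 December 2005 falls on a Wednesday, which is a business day, so no adjustment is needed.
Applying the 10-calendar-day extension: 28 December 2005 + 10 days = 7 January 2006.
7 January 2006 is a Saturday; the next business day is 9 January 2006 (Monday).
The final due date is 9 January 2006.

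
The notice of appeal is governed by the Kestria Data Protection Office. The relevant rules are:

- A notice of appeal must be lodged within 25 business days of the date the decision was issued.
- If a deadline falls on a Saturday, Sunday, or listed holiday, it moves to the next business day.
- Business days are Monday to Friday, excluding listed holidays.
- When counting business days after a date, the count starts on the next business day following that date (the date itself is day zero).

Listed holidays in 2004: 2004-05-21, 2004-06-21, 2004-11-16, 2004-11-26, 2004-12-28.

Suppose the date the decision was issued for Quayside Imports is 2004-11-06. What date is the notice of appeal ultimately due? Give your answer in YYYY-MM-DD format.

2004-12-14

Counting 25 business days after 2004-11-06 (skipping weekends and listed holidays) reaches 2004-12-14.
2004-12-14 is a Tuesday and not a listed holiday, so it stands.
So the filing is due 2004-12-14.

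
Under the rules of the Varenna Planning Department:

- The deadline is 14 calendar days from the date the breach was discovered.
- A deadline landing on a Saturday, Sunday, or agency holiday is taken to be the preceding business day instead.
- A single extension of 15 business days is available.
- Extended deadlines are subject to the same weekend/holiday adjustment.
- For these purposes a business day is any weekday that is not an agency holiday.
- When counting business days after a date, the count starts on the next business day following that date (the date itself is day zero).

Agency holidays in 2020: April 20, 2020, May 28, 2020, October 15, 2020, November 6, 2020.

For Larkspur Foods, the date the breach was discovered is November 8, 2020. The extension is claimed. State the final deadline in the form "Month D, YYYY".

December 11, 2020

Adding 14 calendar days to November 8, 2020 gives November 22, 2020.
November 22, 2020 falls on a Sunday. Rolling to the preceding business day gives November 20, 2020, a Friday.
Counting 15 further business days from November 20, 2020 reaches December 11, 2020.
Since December 11, 2020 is a Friday and not a holiday, the date is unchanged.
Final deadline: December 11, 2020.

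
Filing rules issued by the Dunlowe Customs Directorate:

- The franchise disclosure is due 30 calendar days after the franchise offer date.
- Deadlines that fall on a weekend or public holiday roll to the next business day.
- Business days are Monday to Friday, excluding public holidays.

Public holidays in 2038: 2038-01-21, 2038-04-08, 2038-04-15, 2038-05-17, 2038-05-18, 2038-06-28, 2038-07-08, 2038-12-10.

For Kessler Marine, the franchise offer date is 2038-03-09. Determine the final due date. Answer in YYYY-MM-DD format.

Adding 30 calendar days to 2038-03-09 gives 2038-04-08.
2038-04-08 falls on a listed holiday. Rolling to the next business day gives 2038-04-09, a Friday.
Final deadline: 2038-04-09.

2038-04-09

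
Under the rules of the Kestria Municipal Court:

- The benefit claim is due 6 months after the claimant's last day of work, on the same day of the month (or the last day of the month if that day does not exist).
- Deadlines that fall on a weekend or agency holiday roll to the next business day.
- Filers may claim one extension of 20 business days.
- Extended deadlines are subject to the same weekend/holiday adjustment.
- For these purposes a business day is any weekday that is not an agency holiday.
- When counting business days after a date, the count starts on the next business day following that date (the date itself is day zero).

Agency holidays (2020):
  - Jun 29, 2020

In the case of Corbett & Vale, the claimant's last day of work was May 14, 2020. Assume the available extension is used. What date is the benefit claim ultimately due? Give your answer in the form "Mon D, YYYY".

Dec 14, 2020

6 months after May 14, 2020, on the same day of the month, is Nov 14, 2020.
Nov 14, 2020 falls on a Saturday. Rolling to the next business day gives Nov 16, 2020, a Monday.
The 20-business-day extension runs from Nov 16, 2020 to Dec 14, 2020.
Dec 14, 2020 (Monday) is already a business day.
The final due date is Dec 14, 2020.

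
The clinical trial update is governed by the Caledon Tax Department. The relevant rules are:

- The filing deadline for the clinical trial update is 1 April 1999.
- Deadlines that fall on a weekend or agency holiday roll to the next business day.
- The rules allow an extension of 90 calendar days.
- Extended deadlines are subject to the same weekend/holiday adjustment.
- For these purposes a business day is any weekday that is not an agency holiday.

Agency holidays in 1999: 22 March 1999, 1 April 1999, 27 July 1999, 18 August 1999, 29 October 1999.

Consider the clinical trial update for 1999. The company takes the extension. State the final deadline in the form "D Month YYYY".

Start from the fixed due date, 1 April 1999.
1 April 1999 is a listed holiday, so it moves to the next business day, 2 April 1999 (Friday).
Add the 90 calendar-day extension to 2 April 1999: 1 July 1999.
1 July 1999 (Thursday) is already a business day.
The final due date is 1 July 1999.

1 July 1999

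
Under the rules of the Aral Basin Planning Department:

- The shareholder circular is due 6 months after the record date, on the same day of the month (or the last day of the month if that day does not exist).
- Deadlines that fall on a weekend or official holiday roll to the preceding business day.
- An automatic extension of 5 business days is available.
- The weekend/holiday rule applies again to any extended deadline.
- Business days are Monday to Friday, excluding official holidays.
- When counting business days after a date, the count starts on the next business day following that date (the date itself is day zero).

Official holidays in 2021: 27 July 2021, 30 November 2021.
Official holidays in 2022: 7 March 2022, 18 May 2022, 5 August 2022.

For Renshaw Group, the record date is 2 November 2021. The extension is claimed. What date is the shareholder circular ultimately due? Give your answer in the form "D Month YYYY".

6 months from 2 November 2021 is 2 May 2022.
Since 2 May 2022 is a Monday and not a holiday, the date is unchanged.
Applying the 5-business-day extension: 5 business days after 2 May 2022 is 9 May 2022.
9 May 2022 (Monday) is already a business day.
Deadline: 9 May 2022.

9 May 2022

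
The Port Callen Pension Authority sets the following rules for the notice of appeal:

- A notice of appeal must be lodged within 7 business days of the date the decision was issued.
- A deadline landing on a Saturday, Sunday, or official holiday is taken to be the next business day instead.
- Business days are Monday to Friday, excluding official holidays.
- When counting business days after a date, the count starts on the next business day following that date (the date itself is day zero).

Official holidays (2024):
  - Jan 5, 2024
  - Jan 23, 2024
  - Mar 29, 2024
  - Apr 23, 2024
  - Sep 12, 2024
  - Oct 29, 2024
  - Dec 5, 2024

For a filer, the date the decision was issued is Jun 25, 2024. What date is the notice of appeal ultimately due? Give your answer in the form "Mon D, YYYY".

Counting 7 business days after Jun 25, 2024 (skipping weekends and listed holidays) reaches Jul 4, 2024.
Jul 4, 2024 (Thursday) is already a business day.
Final deadline: Jul 4, 2024.

Jul 4, 2024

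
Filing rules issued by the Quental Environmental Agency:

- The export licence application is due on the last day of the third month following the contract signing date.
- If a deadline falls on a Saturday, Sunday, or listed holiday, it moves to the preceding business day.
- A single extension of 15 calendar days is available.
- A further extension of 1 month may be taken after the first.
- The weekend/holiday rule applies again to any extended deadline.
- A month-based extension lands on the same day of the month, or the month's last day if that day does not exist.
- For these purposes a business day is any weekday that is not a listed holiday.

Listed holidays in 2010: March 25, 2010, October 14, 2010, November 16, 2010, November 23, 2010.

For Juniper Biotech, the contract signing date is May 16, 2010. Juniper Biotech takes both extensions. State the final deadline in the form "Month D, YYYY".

3 months after May 16, 2010 is August 2010; that month ends on August 31, 2010.
August 31, 2010 (Tuesday) is already a business day.
Applying the 15-calendar-day extension: August 31, 2010 + 15 days = September 15, 2010.
September 15, 2010 falls on a Wednesday, which is a business day, so no adjustment is needed.
Add 1 month to September 15, 2010: October 15, 2010.
October 15, 2010 falls on a Friday, which is a business day, so no adjustment is needed.
Deadline: October 15, 2010.

October 15, 2010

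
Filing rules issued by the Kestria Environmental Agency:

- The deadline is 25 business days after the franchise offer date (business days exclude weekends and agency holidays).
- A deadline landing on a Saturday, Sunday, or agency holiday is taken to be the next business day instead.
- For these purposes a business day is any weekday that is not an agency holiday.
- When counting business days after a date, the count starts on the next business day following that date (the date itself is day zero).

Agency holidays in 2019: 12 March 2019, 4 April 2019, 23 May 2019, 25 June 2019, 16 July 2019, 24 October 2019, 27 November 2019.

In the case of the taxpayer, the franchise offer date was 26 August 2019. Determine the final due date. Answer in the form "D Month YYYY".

25 business days after 26 August 2019, excluding weekends and holidays, is 30 September 2019.
30 September 2019 is a Monday and not a listed holiday, so it stands.
Deadline: 30 September 2019.

30 September 2019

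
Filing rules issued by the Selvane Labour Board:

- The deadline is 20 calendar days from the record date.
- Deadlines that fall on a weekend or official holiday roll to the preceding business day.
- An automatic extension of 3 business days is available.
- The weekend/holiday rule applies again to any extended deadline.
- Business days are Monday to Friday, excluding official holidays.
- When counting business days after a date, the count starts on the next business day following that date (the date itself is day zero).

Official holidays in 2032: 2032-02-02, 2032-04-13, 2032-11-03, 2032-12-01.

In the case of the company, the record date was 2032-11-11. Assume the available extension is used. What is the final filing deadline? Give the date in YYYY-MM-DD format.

Adding 20 calendar days to 2032-11-11 gives 2032-12-01.
2032-12-01 is a listed holiday; the preceding business day is 2032-11-30 (Tuesday).
Applying the 3-business-day extension: 3 business days after 2032-11-30 is 2032-12-06.
2032-12-06 (Monday) is already a business day.
Final deadline: 2032-12-06.

2032-12-06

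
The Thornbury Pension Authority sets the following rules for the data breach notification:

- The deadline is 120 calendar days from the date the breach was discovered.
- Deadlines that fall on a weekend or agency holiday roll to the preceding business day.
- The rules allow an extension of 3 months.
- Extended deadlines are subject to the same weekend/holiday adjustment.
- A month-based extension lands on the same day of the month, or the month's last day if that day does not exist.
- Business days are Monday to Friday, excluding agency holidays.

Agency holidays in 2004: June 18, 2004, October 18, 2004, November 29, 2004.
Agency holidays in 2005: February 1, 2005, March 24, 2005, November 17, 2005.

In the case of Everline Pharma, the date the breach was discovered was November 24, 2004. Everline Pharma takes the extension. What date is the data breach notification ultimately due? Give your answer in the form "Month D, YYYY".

120 calendar days after November 24, 2004 is March 24, 2005.
March 24, 2005 falls on a listed holiday. Rolling to the preceding business day gives March 23, 2005, a Wednesday.
Applying the 3 months extension: 3 months after March 23, 2005 is June 23, 2005.
Since June 23, 2005 is a Thursday and not a holiday, the date is unchanged.
So the filing is due June 23, 2005.

June 23, 2005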